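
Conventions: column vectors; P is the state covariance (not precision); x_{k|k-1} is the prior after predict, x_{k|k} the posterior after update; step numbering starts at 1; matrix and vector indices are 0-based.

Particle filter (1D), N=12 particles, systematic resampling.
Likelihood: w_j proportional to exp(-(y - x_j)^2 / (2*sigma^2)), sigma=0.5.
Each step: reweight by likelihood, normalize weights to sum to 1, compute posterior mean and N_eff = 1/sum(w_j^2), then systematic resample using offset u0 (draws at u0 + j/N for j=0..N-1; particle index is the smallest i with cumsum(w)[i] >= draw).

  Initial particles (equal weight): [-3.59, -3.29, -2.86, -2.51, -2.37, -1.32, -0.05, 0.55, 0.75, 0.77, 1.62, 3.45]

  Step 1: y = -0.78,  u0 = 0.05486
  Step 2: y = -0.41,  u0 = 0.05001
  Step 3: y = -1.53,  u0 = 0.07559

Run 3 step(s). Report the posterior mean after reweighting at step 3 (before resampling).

step 1: w=[0.0000, 0.0000, 0.0002, 0.0026, 0.0066, 0.5825, 0.3595, 0.0303, 0.0097, 0.0085, 0.0000, 0.0000]  mean=-0.7792  Neff=2.1292  idx=[5, 5, 5, 5, 5, 5, 5, 6, 6, 6, 6, 7]
step 2: w=[0.0417, 0.0417, 0.0417, 0.0417, 0.0417, 0.0417, 0.0417, 0.1684, 0.1684, 0.1684, 0.1684, 0.0346]  mean=-0.3997  Neff=7.8836  idx=[1, 3, 5, 7, 7, 8, 8, 9, 9, 10, 10, 11]
step 3: w=[0.3216, 0.3216, 0.3216, 0.0044, 0.0044, 0.0044, 0.0044, 0.0044, 0.0044, 0.0044, 0.0044, 0.0001]  mean=-1.2752  Neff=3.2215  idx=[0, 0, 0, 1, 1, 1, 1, 2, 2, 2, 2, 9]

post_mean = -1.2752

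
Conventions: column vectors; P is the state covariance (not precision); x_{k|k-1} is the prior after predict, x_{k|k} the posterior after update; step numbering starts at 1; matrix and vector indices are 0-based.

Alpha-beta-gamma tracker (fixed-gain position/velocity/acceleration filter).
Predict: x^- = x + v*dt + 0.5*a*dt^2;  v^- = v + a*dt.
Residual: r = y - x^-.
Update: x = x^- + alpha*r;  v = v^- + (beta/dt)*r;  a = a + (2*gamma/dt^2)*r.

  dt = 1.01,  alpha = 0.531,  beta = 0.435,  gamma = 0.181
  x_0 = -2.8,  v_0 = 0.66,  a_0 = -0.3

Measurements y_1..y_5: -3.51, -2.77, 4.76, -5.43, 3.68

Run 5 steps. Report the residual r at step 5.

resid = 3.9083

step 1: x_pred=-2.2864  r=-1.2236  x^+=-2.9361  v^+=-0.1700  a^+=-0.7342
step 2: x_pred=-3.4823  r=0.7123  x^+=-3.1041  v^+=-0.6048  a^+=-0.4814
step 3: x_pred=-3.9604  r=8.7204  x^+=0.6701  v^+=2.6648  a^+=2.6132
step 4: x_pred=4.6944  r=-10.1244  x^+=-0.6816  v^+=0.9436  a^+=-0.9797
step 5: x_pred=-0.2283  r=3.9083  x^+=1.8470  v^+=1.6374  a^+=0.4073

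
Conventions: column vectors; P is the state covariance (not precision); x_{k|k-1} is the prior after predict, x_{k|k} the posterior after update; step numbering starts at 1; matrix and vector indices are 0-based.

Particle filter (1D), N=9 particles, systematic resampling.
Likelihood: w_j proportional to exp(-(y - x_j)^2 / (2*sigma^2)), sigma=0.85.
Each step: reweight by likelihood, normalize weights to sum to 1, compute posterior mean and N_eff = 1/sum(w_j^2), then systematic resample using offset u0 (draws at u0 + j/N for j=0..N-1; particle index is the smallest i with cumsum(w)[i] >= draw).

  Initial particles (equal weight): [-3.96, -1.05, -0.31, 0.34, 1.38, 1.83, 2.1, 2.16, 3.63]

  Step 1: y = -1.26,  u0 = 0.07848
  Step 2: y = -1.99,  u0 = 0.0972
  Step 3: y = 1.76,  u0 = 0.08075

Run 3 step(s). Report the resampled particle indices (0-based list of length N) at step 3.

step 1: w=[0.0038, 0.5732, 0.3165, 0.1005, 0.0048, 0.0008, 0.0002, 0.0002, 0.0000]  mean=-0.6720  Neff=2.2784  idx=[1, 1, 1, 1, 1, 2, 2, 2, 3]
step 2: w=[0.1716, 0.1716, 0.1716, 0.1716, 0.1716, 0.0449, 0.0449, 0.0449, 0.0074]  mean=-0.9401  Neff=6.5215  idx=[0, 1, 1, 2, 3, 3, 4, 5, 7]
step 3: w=[0.0319, 0.0319, 0.0319, 0.0319, 0.0319, 0.0319, 0.0319, 0.3883, 0.3883]  mean=-0.4753  Neff=3.2391  idx=[2, 6, 7, 7, 7, 8, 8, 8, 8]

resampled_idx = [2, 6, 7, 7, 7, 8, 8, 8, 8]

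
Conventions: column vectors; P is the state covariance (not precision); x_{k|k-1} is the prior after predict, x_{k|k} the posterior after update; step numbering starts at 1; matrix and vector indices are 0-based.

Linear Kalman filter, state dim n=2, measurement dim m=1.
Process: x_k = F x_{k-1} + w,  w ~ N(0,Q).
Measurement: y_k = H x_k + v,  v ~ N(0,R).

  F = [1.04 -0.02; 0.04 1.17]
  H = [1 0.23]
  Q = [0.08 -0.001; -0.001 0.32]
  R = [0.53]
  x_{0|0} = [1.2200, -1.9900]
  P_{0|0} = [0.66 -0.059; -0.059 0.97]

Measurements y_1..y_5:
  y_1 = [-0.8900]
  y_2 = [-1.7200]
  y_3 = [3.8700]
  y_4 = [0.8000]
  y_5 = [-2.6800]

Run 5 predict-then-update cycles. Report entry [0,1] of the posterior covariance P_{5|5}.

step 1: x^-=[1.3086, -2.2795]  P^-=[0.7967 -0.0680; -0.0680 1.6434]  S=[1.3824]  K=[0.5650; 0.2242]  nu=[-1.6743]  x^+=[0.3626, -2.6550]  P^+=[0.3554 -0.2431; -0.2431 1.5739]
step 2: x^-=[0.4302, -3.0918]  P^-=[0.4751 -0.3187; -0.3187 2.4523]  S=[0.9882]  K=[0.4066; 0.2482]  nu=[-1.4391]  x^+=[-0.1549, -3.4490]  P^+=[0.3117 -0.4184; -0.4184 2.3914]
step 3: x^-=[-0.0922, -4.0416]  P^-=[0.4355 -0.5528; -0.5528 3.5549]  S=[0.8993]  K=[0.3429; 0.2945]  nu=[4.8917]  x^+=[1.5853, -2.6012]  P^+=[0.3298 -0.6436; -0.6436 3.4769]
step 4: x^-=[1.7008, -2.9800]  P^-=[0.4649 -0.8513; -0.8513 5.0198]  S=[0.8688]  K=[0.3097; 0.3491]  nu=[-0.2154]  x^+=[1.6341, -3.0552]  P^+=[0.3815 -0.9452; -0.9452 4.9139]
step 5: x^-=[1.7605, -3.5092]  P^-=[0.5340 -1.2495; -1.2495 6.9588]  S=[0.8573]  K=[0.2876; 0.4095]  nu=[-3.6334]  x^+=[0.7155, -4.9970]  P^+=[0.4630 -1.3505; -1.3505 6.8151]

P_post[0,1] = -1.3505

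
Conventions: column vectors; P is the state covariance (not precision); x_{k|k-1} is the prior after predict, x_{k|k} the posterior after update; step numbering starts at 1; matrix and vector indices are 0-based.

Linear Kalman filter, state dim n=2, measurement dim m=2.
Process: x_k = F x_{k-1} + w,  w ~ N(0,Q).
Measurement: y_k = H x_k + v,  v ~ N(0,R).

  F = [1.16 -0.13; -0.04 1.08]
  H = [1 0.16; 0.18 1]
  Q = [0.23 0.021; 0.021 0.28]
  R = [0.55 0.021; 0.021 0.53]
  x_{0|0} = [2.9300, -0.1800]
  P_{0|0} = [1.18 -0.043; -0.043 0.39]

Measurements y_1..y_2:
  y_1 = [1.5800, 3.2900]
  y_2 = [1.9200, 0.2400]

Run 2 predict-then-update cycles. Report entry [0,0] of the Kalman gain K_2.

step 1: x^-=[3.4222, -0.3116]  P^-=[1.8374 -0.1426; -0.1426 0.7405]  S=[2.3607 0.3235; 0.3235 1.2787]  K=[0.7754 -0.0490; -0.0899 0.5818]  nu=[-1.7923, 2.9856]  x^+=[1.8861, 1.5866]  P^+=[0.4396 -0.0888; -0.0888 0.3225]
step 2: x^-=[1.9816, 1.6381]  P^-=[0.8538 -0.1564; -0.1564 0.6645]  S=[1.3708 0.1201; 0.1201 1.1658]  K=[0.6103 -0.0652; -0.0851 0.5546]  nu=[-0.3237, -1.7548]  x^+=[1.8985, 0.6925]  P^+=[0.3478 -0.0844; -0.0844 0.3073]

K[0,0] = 0.6103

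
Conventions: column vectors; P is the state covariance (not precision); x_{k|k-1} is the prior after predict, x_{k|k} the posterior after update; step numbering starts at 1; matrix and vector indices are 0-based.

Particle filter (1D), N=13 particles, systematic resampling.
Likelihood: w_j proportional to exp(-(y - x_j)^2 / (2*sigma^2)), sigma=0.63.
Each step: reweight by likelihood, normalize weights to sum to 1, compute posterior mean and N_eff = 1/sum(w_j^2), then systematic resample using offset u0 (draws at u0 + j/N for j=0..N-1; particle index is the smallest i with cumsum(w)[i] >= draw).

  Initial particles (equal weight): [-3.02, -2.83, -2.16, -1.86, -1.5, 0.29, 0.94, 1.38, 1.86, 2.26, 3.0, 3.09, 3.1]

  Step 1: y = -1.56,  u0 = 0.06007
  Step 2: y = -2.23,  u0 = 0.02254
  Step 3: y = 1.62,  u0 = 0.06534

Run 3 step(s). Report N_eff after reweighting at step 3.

step 1: w=[0.0249, 0.0479, 0.2322, 0.3262, 0.3637, 0.0049, 0.0001, 0.0000, 0.0000, 0.0000, 0.0000, 0.0000, 0.0000]  mean=-1.8631  Neff=3.3833  idx=[1, 2, 2, 2, 3, 3, 3, 3, 4, 4, 4, 4, 4]
step 2: w=[0.0666, 0.1042, 0.1042, 0.1042, 0.0882, 0.0882, 0.0882, 0.0882, 0.0536, 0.0536, 0.0536, 0.0536, 0.0536]  mean=-1.9220  Neff=12.1216  idx=[0, 1, 2, 2, 3, 4, 5, 6, 6, 7, 9, 10, 11]
step 3: w=[0.0000, 0.0010, 0.0010, 0.0010, 0.0010, 0.0154, 0.0154, 0.0154, 0.0154, 0.0154, 0.3064, 0.3064, 0.3064]  mean=-1.5303  Neff=3.5354  idx=[8, 10, 10, 10, 10, 11, 11, 11, 11, 12, 12, 12, 12]

N_eff = 3.5354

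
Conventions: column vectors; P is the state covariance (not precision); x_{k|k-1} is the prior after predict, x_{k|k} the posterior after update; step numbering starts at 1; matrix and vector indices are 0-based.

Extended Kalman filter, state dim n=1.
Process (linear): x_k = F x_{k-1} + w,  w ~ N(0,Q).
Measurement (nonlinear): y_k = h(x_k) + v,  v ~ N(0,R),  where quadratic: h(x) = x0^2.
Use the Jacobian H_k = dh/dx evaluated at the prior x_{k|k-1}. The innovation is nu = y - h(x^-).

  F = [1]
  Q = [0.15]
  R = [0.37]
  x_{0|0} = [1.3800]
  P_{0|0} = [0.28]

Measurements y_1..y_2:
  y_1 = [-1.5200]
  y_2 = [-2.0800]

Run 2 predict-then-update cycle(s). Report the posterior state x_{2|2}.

step 1: x^-=[1.3800]  P^-=[0.4300]  H_jac=[2.7600]  S=[3.6456]  K=[0.3255]  nu=[-3.4244]  x^+=[0.2652]  P^+=[0.0436]
step 2: x^-=[0.2652]  P^-=[0.1936]  H_jac=[0.5304]  S=[0.4245]  K=[0.2420]  nu=[-2.1503]  x^+=[-0.2551]  P^+=[0.1688]

x_post = [-0.2551]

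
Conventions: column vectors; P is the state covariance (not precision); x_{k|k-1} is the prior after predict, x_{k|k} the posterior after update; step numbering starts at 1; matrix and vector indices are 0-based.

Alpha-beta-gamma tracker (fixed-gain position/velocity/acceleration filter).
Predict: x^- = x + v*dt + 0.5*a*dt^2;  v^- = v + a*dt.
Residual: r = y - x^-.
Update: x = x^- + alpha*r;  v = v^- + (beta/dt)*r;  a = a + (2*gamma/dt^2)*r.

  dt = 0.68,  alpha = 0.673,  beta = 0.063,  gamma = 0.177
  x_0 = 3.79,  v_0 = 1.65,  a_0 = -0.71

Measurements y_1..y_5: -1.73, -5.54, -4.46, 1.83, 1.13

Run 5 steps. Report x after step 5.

x_post = -2.7014

step 1: x_pred=4.7478  r=-6.4778  x^+=0.3883  v^+=0.5670  a^+=-5.6693
step 2: x_pred=-0.5369  r=-5.0031  x^+=-3.9040  v^+=-3.7516  a^+=-9.4995
step 3: x_pred=-8.6513  r=4.1913  x^+=-5.8306  v^+=-9.8229  a^+=-6.2907
step 4: x_pred=-13.9646  r=15.7946  x^+=-3.3348  v^+=-12.6373  a^+=5.8011
step 5: x_pred=-10.5870  r=11.7170  x^+=-2.7014  v^+=-7.6070  a^+=14.7713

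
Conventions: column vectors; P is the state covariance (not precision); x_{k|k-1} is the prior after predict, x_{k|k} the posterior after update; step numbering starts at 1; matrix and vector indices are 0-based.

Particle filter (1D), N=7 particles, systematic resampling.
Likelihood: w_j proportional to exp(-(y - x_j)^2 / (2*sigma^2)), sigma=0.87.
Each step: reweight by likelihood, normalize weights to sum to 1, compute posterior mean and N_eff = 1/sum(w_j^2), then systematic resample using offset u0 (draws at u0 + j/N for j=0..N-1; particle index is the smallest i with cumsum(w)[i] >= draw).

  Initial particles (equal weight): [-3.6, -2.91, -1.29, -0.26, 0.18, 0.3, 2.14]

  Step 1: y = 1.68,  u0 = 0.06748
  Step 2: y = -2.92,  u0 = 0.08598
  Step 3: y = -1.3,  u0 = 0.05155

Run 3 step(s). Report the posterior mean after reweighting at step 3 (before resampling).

post_mean = 0.2086

step 1: w=[0.0000, 0.0000, 0.0020, 0.0568, 0.1543, 0.1939, 0.5931]  mean=1.3378  Neff=2.4018  idx=[4, 4, 5, 6, 6, 6, 6]
step 2: w=[0.3837, 0.3837, 0.2325, 0.0000, 0.0000, 0.0000, 0.0000]  mean=0.2080  Neff=2.8690  idx=[0, 0, 0, 1, 1, 2, 2]
step 3: w=[0.1523, 0.1523, 0.1523, 0.1523, 0.1523, 0.1193, 0.1193]  mean=0.2086  Neff=6.9246  idx=[0, 1, 2, 3, 4, 5, 6]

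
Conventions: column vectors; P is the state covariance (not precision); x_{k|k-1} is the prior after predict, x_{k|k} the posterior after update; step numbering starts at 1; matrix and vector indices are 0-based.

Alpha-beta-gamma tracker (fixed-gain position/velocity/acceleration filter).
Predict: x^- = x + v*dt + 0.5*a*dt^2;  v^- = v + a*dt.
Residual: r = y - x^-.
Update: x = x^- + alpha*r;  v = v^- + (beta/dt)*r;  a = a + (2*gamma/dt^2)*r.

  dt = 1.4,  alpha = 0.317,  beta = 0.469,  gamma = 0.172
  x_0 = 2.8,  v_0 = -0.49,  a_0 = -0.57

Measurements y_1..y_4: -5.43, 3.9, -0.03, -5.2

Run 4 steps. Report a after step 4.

a_post = 1.0261

step 1: x_pred=1.5554  r=-6.9854  x^+=-0.6590  v^+=-3.6281  a^+=-1.7960
step 2: x_pred=-7.4984  r=11.3984  x^+=-3.8851  v^+=-2.3241  a^+=0.2045
step 3: x_pred=-6.9384  r=6.9084  x^+=-4.7484  v^+=0.2766  a^+=1.4170
step 4: x_pred=-2.9725  r=-2.2275  x^+=-3.6786  v^+=1.5142  a^+=1.0261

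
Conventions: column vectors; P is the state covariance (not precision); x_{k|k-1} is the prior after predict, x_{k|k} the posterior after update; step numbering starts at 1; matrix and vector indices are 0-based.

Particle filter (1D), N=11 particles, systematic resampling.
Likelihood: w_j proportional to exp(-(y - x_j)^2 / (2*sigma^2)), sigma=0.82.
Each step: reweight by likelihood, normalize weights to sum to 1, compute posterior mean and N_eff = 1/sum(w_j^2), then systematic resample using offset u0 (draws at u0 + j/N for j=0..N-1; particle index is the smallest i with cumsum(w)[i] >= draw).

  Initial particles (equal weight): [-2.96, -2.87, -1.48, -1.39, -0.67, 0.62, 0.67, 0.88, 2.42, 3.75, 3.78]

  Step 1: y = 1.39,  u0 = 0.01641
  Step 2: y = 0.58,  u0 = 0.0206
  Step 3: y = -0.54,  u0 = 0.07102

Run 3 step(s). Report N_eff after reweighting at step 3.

N_eff = 8.2715

step 1: w=[0.0000, 0.0000, 0.0008, 0.0012, 0.0159, 0.2401, 0.2538, 0.3075, 0.1695, 0.0059, 0.0053]  mean=1.0286  Neff=4.0712  idx=[4, 5, 5, 6, 6, 6, 7, 7, 7, 8, 8]
step 2: w=[0.0379, 0.1209, 0.1209, 0.1203, 0.1203, 0.1203, 0.1132, 0.1132, 0.1132, 0.0098, 0.0098]  mean=0.7127  Neff=8.8663  idx=[0, 1, 2, 3, 3, 4, 5, 6, 6, 7, 8]
step 3: w=[0.2492, 0.0928, 0.0928, 0.0850, 0.0850, 0.0850, 0.0850, 0.0563, 0.0563, 0.0563, 0.0563]  mean=0.3741  Neff=8.2715  idx=[0, 0, 1, 2, 2, 4, 5, 6, 7, 9, 10]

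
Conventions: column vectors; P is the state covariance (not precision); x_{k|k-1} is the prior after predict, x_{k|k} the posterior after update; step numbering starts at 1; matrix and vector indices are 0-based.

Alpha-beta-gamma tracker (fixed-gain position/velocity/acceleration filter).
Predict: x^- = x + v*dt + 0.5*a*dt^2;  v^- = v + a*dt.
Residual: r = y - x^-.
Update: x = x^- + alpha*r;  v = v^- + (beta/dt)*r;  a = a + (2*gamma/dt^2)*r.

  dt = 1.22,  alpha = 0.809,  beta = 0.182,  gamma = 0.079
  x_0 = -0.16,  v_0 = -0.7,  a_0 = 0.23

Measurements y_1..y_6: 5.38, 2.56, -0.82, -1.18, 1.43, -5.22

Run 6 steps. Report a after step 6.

a_post = -0.8587

step 1: x_pred=-0.8428  r=6.2228  x^+=4.1914  v^+=0.5089  a^+=0.8906
step 2: x_pred=5.4751  r=-2.9151  x^+=3.1168  v^+=1.1606  a^+=0.5811
step 3: x_pred=4.9651  r=-5.7851  x^+=0.2850  v^+=1.0065  a^+=-0.0330
step 4: x_pred=1.4884  r=-2.6684  x^+=-0.6703  v^+=0.5682  a^+=-0.3162
step 5: x_pred=-0.2125  r=1.6425  x^+=1.1163  v^+=0.4274  a^+=-0.1419
step 6: x_pred=1.5321  r=-6.7521  x^+=-3.9303  v^+=-0.7530  a^+=-0.8587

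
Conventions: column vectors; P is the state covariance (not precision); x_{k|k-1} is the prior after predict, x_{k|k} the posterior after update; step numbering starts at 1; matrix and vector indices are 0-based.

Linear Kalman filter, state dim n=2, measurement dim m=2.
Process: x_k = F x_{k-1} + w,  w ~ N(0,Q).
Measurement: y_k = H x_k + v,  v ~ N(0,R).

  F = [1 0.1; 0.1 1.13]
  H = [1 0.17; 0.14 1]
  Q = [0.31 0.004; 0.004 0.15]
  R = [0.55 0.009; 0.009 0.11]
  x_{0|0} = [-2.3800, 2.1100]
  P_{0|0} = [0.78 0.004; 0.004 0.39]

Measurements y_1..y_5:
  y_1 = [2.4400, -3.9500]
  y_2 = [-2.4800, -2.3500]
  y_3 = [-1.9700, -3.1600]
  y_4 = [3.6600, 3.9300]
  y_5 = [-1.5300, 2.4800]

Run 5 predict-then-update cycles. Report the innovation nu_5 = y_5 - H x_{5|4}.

innov = [-3.7437, 0.3415]

step 1: x^-=[-2.1690, 2.1463]  P^-=[1.0947 0.1306; 0.1306 0.6567]  S=[1.7081 0.4076; 0.4076 0.8247]  K=[0.6482 0.0238; -0.0606 0.8484]  nu=[4.2441, -5.7926]  x^+=[0.4440, -3.0255]  P^+=[0.3640 -0.0425; -0.0425 0.0987]
step 2: x^-=[0.1414, -3.3744]  P^-=[0.6664 0.0031; 0.0031 0.2701]  S=[1.2253 0.1514; 0.1514 0.3940]  K=[0.5397 0.0373; -0.0471 0.7047]  nu=[-2.0478, 1.0046]  x^+=[-0.9263, -2.5701]  P^+=[0.3029 -0.0334; -0.0334 0.0818]
step 3: x^-=[-1.1833, -2.9969]  P^-=[0.6070 0.0054; 0.0054 0.2499]  S=[1.1661 0.1420; 0.1420 0.3733]  K=[0.5157 0.0459; -0.0427 0.6877]  nu=[-0.2772, 0.0026]  x^+=[-1.3262, -2.9833]  P^+=[0.2893 -0.0308; -0.0308 0.0796]
step 4: x^-=[-1.6245, -3.5038]  P^-=[0.5939 0.0068; 0.0068 0.2475]  S=[1.1534 0.1412; 0.1412 0.3711]  K=[0.5100 0.0483; -0.0415 0.6854]  nu=[5.8802, 7.6612]  x^+=[1.7449, 1.5033]  P^+=[0.2861 -0.0301; -0.0301 0.0792]
step 5: x^-=[1.8952, 1.8732]  P^-=[0.5908 0.0072; 0.0072 0.2472]  S=[1.1504 0.1411; 0.1411 0.3708]  K=[0.5086 0.0489; -0.0412 0.6851]  nu=[-3.7437, 0.3415]  x^+=[0.0077, 2.2616]  P^+=[0.2853 -0.0300; -0.0300 0.0792]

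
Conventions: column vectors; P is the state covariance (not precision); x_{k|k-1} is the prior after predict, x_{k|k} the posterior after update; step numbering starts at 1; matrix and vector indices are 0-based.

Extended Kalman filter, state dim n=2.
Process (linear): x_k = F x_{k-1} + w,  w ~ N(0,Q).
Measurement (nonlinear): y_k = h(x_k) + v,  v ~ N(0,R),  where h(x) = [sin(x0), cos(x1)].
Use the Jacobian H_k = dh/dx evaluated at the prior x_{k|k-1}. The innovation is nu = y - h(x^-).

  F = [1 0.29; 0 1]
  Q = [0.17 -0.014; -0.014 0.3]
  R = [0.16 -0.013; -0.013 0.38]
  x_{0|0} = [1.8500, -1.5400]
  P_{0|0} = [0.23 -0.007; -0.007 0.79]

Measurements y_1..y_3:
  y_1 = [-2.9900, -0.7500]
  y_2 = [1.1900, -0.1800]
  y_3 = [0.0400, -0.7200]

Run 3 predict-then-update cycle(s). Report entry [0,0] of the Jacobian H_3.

H_jac[0,0] = 0.9253

step 1: x^-=[1.4034, -1.5400]  P^-=[0.4624 0.2081; 0.2081 1.0900]  H_jac=[0.1666 0.0000; 0.0000 0.9995]  S=[0.1728 0.0217; 0.0217 1.4690]  K=[0.4288 0.1353; 0.1079 0.7401]  nu=[-3.9760, -0.7808]  x^+=[-0.4071, -2.5468]  P^+=[0.4012 0.0459; 0.0459 0.2800]
step 2: x^-=[-1.1457, -2.5468]  P^-=[0.6213 0.1130; 0.1130 0.5800]  H_jac=[0.4124 0.0000; 0.0000 0.5604]  S=[0.2657 0.0131; 0.0131 0.5621]  K=[0.9601 0.0903; 0.1471 0.5747]  nu=[2.1010, 0.6483]  x^+=[0.9299, -1.8652]  P^+=[0.3696 0.0389; 0.0389 0.3863]
step 3: x^-=[0.3890, -1.8652]  P^-=[0.5947 0.1370; 0.1370 0.6863]  H_jac=[0.9253 0.0000; 0.0000 0.9570]  S=[0.6691 0.1083; 0.1083 1.0085]  K=[0.8155 0.0424; 0.0855 0.6421]  nu=[-0.3393, -0.4298]  x^+=[0.0941, -2.1702]  P^+=[0.1404 0.0058; 0.0058 0.2538]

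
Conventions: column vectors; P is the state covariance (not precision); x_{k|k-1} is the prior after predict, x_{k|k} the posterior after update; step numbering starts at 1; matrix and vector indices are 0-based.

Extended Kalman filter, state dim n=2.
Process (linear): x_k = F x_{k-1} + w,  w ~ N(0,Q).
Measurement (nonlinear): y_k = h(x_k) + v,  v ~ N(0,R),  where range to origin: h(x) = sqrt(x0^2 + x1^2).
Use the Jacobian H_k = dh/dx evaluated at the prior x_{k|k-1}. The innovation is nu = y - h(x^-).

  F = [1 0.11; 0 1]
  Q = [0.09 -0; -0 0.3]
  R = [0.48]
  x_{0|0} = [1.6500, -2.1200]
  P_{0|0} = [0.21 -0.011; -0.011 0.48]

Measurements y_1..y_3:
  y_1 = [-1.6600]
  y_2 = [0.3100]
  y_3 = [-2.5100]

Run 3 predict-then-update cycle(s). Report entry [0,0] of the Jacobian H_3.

H_jac[0,0] = 0.9942

step 1: x^-=[1.4168, -2.1200]  P^-=[0.3034 0.0418; 0.0418 0.7800]  H_jac=[0.5556 -0.8314]  S=[1.0742]  K=[0.1246; -0.5821]  nu=[-4.2098]  x^+=[0.8924, 0.3304]  P^+=[0.2867 0.1197; 0.1197 0.4160]
step 2: x^-=[0.9287, 0.3304]  P^-=[0.4081 0.1655; 0.1655 0.7160]  H_jac=[0.9421 0.3352]  S=[1.0272]  K=[0.4283; 0.3854]  nu=[-0.6757]  x^+=[0.6393, 0.0700]  P^+=[0.2197 -0.0041; -0.0041 0.5634]
step 3: x^-=[0.6470, 0.0700]  P^-=[0.3156 0.0579; 0.0579 0.8634]  H_jac=[0.9942 0.1076]  S=[0.8143]  K=[0.3929; 0.1847]  nu=[-3.1608]  x^+=[-0.5950, -0.5138]  P^+=[0.1898 -0.0012; -0.0012 0.8357]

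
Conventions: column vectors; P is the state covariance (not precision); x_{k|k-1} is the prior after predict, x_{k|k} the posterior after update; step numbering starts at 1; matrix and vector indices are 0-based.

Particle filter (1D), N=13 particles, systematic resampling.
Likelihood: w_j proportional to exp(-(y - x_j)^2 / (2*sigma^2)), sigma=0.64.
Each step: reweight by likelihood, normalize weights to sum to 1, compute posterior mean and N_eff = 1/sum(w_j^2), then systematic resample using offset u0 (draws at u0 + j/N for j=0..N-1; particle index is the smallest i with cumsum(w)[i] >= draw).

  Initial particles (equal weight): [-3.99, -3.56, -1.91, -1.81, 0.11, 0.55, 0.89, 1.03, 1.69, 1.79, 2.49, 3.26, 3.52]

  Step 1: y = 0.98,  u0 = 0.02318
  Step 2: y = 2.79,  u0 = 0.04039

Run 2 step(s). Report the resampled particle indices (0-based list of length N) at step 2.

step 1: w=[0.0000, 0.0000, 0.0000, 0.0000, 0.0937, 0.1884, 0.2338, 0.2354, 0.1276, 0.1060, 0.0146, 0.0004, 0.0001]  mean=1.0078  Neff=5.4926  idx=[4, 5, 5, 5, 6, 6, 6, 7, 7, 7, 8, 8, 9]
step 2: w=[0.0002, 0.0025, 0.0025, 0.0025, 0.0141, 0.0141, 0.0141, 0.0264, 0.0264, 0.0264, 0.2645, 0.2645, 0.3417]  mean=1.6290  Neff=3.8557  idx=[6, 9, 10, 10, 10, 11, 11, 11, 11, 12, 12, 12, 12]

resampled_idx = [6, 9, 10, 10, 10, 11, 11, 11, 11, 12, 12, 12, 12]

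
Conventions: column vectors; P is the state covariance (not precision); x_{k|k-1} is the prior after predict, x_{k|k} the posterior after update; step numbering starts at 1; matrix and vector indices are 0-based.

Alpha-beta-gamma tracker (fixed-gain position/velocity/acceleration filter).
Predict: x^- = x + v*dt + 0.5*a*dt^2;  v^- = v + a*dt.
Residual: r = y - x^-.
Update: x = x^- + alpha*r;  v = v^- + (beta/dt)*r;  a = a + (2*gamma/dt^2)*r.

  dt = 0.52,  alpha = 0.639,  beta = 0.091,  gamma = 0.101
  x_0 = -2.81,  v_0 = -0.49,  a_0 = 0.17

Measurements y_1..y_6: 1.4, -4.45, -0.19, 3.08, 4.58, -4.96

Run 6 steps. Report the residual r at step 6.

step 1: x_pred=-3.0418  r=4.4418  x^+=-0.2035  v^+=0.3757  a^+=3.4882
step 2: x_pred=0.4635  r=-4.9135  x^+=-2.6762  v^+=1.3297  a^+=-0.1824
step 3: x_pred=-2.0094  r=1.8194  x^+=-0.8468  v^+=1.5533  a^+=1.1768
step 4: x_pred=0.1200  r=2.9600  x^+=2.0114  v^+=2.6833  a^+=3.3881
step 5: x_pred=3.8648  r=0.7152  x^+=4.3218  v^+=4.5702  a^+=3.9223
step 6: x_pred=7.2286  r=-12.1886  x^+=-0.5599  v^+=4.4768  a^+=-5.1831

resid = -12.1886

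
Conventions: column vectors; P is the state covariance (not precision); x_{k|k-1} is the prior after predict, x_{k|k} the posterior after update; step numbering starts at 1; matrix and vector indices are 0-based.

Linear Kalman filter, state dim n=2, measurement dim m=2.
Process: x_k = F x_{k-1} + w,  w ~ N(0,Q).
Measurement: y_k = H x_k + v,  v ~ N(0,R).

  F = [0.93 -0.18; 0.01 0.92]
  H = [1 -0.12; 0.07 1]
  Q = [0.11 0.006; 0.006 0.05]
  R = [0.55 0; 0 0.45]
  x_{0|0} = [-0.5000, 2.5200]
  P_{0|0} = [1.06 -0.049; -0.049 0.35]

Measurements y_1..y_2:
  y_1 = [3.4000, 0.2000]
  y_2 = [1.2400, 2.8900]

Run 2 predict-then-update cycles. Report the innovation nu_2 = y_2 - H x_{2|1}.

innov = [-0.3105, 1.6966]

step 1: x^-=[-0.9186, 2.3134]  P^-=[1.0545 -0.0839; -0.0839 0.3454]  S=[1.6297 -0.0509; -0.0509 0.7889]  K=[0.6542 0.0294; -0.0636 0.4264]  nu=[4.5962, -2.0491]  x^+=[2.0280, 1.1473]  P^+=[0.3584 -0.0119; -0.0119 0.1927]
step 2: x^-=[1.6796, 1.0758]  P^-=[0.4302 -0.0327; -0.0327 0.2129]  S=[0.9911 -0.0279; -0.0279 0.6604]  K=[0.4384 0.0146; -0.0499 0.3168]  nu=[-0.3105, 1.6966]  x^+=[1.5682, 1.6288]  P^+=[0.2399 -0.0102; -0.0102 0.1433]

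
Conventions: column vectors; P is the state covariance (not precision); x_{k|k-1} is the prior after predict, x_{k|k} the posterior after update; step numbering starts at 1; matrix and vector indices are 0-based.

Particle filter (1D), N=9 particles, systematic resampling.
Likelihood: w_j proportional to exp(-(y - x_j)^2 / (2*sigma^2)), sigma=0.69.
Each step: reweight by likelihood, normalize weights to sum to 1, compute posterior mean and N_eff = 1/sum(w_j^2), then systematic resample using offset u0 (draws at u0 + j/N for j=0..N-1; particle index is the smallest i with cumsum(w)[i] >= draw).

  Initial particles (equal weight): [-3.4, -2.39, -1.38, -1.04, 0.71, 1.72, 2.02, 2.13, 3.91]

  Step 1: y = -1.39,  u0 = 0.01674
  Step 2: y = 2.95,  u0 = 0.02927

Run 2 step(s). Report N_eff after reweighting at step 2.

N_eff = 3.4122

step 1: w=[0.0064, 0.1553, 0.4438, 0.3902, 0.0043, 0.0000, 0.0000, 0.0000, 0.0000]  mean=-1.4079  Neff=2.6782  idx=[1, 1, 2, 2, 2, 2, 3, 3, 3]
step 2: w=[0.0000, 0.0000, 0.0160, 0.0160, 0.0160, 0.0160, 0.3120, 0.3120, 0.3120]  mean=-1.0618  Neff=3.4122  idx=[3, 6, 6, 6, 7, 7, 8, 8, 8]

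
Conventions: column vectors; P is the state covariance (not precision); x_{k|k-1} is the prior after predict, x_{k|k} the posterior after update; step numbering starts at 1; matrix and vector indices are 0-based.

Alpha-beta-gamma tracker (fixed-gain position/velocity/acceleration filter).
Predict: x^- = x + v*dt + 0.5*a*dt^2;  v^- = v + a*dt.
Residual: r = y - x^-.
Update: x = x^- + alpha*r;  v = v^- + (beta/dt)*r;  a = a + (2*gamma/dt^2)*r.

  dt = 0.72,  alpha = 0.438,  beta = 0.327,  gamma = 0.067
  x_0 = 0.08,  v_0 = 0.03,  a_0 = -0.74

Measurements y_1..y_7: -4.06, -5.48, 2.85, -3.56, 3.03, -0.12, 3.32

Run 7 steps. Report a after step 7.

step 1: x_pred=-0.0902  r=-3.9698  x^+=-1.8290  v^+=-2.3057  a^+=-1.7661
step 2: x_pred=-3.9469  r=-1.5331  x^+=-4.6184  v^+=-4.2737  a^+=-2.1624
step 3: x_pred=-8.2559  r=11.1059  x^+=-3.3915  v^+=-0.7867  a^+=0.7083
step 4: x_pred=-3.7743  r=0.2143  x^+=-3.6805  v^+=-0.1793  a^+=0.7637
step 5: x_pred=-3.6116  r=6.6416  x^+=-0.7026  v^+=3.3869  a^+=2.4805
step 6: x_pred=2.3790  r=-2.4990  x^+=1.2844  v^+=4.0380  a^+=1.8345
step 7: x_pred=4.6673  r=-1.3473  x^+=4.0772  v^+=4.7470  a^+=1.4863

a_post = 1.4863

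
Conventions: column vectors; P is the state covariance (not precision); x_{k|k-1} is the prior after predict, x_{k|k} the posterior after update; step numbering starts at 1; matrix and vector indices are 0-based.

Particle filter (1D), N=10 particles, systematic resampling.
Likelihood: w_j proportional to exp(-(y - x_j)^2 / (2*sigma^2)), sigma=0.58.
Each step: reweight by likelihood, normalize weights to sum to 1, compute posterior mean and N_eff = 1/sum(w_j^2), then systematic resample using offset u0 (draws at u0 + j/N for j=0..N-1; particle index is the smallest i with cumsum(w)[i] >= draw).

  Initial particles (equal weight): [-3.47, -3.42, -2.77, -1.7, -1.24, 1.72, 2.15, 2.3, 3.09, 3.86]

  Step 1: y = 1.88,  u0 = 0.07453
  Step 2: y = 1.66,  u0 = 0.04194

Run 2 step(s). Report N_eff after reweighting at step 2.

step 1: w=[0.0000, 0.0000, 0.0000, 0.0000, 0.0000, 0.3506, 0.3268, 0.2802, 0.0413, 0.0011]  mean=2.0820  Neff=3.2264  idx=[5, 5, 5, 6, 6, 6, 6, 7, 7, 8]
step 2: w=[0.1438, 0.1438, 0.1438, 0.1011, 0.1011, 0.1011, 0.1011, 0.0786, 0.0786, 0.0069]  mean=1.9946  Neff=8.6710  idx=[0, 0, 1, 2, 3, 4, 5, 6, 7, 8]

N_eff = 8.6710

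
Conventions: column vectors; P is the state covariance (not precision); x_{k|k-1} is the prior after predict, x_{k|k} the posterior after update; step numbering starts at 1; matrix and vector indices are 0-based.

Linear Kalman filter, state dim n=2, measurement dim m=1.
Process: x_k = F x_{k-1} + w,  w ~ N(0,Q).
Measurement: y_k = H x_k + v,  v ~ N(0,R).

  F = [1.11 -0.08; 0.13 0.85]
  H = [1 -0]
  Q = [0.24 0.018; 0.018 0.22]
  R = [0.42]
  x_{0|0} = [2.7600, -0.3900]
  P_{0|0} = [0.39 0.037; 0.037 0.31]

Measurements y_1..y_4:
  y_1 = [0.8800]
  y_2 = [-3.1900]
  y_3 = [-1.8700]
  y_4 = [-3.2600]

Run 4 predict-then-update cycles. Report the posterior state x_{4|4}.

x_post = [-2.5628, -0.5149]

step 1: x^-=[3.0948, 0.0273]  P^-=[0.7159 0.0877; 0.0877 0.4587]  S=[1.1359]  K=[0.6303; 0.0772]  nu=[-2.2148]  x^+=[1.6989, -0.1437]  P^+=[0.2647 0.0324; 0.0324 0.4520]
step 2: x^-=[1.8973, 0.0987]  P^-=[0.5633 0.0557; 0.0557 0.5582]  S=[0.9833]  K=[0.5729; 0.0567]  nu=[-5.0873]  x^+=[-1.0170, -0.1896]  P^+=[0.2406 0.0238; 0.0238 0.5550]
step 3: x^-=[-1.1137, -0.2934]  P^-=[0.5358 0.0372; 0.0372 0.6303]  S=[0.9558]  K=[0.5606; 0.0389]  nu=[-0.7563]  x^+=[-1.5377, -0.3228]  P^+=[0.2354 0.0163; 0.0163 0.6289]
step 4: x^-=[-1.6810, -0.4743]  P^-=[0.5312 0.0245; 0.0245 0.6820]  S=[0.9512]  K=[0.5585; 0.0257]  nu=[-1.5790]  x^+=[-2.5628, -0.5149]  P^+=[0.2346 0.0108; 0.0108 0.6813]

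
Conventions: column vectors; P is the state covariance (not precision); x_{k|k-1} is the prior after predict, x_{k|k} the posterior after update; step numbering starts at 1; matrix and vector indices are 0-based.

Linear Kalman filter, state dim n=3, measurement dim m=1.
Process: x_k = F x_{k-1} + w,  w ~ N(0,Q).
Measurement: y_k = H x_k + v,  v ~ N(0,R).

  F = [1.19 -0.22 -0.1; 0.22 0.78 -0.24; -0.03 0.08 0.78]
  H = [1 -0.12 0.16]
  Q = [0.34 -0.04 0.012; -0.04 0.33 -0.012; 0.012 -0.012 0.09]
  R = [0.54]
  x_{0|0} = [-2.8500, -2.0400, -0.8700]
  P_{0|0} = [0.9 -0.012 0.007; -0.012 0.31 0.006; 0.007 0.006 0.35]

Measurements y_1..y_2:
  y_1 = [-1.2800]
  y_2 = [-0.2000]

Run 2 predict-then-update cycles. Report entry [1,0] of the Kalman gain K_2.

step 1: x^-=[-2.8557, -2.0094, -0.7563]  P^-=[1.6379 0.1380 -0.0487; 0.1380 0.5752 -0.0593; -0.0487 -0.0593 0.3062]  S=[2.1476]  K=[0.7513; 0.0277; 0.0035]  nu=[1.4556]  x^+=[-1.7621, -1.9691, -0.7513]  P^+=[0.4256 0.0933 -0.0543; 0.0933 0.5736 -0.0595; -0.0543 -0.0595 0.3062]
step 2: x^-=[-1.5886, -1.7433, -0.6906]  P^-=[0.9349 0.0806 -0.0675; 0.0806 0.7772 -0.0816; -0.0675 -0.0816 0.2750]  S=[1.4554]  K=[0.6283; -0.0177; -0.0094]  nu=[1.2899]  x^+=[-0.7781, -1.7660, -0.7028]  P^+=[0.3603 0.0968 -0.0589; 0.0968 0.7768 -0.0819; -0.0589 -0.0819 0.2749]

K[1,0] = -0.0177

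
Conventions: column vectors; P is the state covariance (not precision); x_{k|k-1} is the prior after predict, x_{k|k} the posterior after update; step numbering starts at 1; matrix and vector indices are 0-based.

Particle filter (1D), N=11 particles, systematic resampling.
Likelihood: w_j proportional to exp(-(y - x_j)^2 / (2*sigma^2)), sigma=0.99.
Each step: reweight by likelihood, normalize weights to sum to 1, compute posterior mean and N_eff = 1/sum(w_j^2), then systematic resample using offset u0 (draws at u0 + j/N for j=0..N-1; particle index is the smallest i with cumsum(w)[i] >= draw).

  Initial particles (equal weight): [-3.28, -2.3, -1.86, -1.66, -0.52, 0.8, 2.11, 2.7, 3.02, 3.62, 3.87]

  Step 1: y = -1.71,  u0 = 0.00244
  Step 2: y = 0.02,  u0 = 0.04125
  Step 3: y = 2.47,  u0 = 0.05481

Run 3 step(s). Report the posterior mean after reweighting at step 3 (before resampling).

step 1: w=[0.0782, 0.2303, 0.2719, 0.2747, 0.1336, 0.0111, 0.0002, 0.0000, 0.0000, 0.0000, 0.0000]  mean=-1.8084  Neff=4.4141  idx=[0, 1, 1, 1, 2, 2, 2, 3, 3, 3, 4]
step 2: w=[0.0017, 0.0284, 0.0284, 0.0284, 0.0728, 0.0728, 0.0728, 0.1047, 0.1047, 0.1047, 0.3807]  mean=-1.3269  Neff=5.0981  idx=[2, 4, 5, 7, 7, 8, 9, 10, 10, 10, 10]
step 3: w=[0.0002, 0.0016, 0.0016, 0.0039, 0.0039, 0.0039, 0.0039, 0.2452, 0.2452, 0.2452, 0.2452]  mean=-0.5426  Neff=4.1562  idx=[7, 7, 7, 8, 8, 8, 9, 9, 10, 10, 10]

post_mean = -0.5426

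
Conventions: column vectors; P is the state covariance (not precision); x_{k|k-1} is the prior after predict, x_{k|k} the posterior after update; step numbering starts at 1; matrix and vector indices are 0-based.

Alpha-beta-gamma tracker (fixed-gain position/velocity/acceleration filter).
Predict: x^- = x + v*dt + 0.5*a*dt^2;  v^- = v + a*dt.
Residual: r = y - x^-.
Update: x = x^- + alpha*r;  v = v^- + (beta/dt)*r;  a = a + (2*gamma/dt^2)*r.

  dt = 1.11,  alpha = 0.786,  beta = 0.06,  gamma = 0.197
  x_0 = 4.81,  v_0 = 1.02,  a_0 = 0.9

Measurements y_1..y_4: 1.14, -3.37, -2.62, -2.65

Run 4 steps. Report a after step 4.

step 1: x_pred=6.4966  r=-5.3566  x^+=2.2863  v^+=1.7295  a^+=-0.8129
step 2: x_pred=3.7052  r=-7.0752  x^+=-1.8559  v^+=0.4446  a^+=-3.0754
step 3: x_pred=-3.2570  r=0.6370  x^+=-2.7563  v^+=-2.9347  a^+=-2.8718
step 4: x_pred=-7.7829  r=5.1329  x^+=-3.7484  v^+=-5.8449  a^+=-1.2303

a_post = -1.2303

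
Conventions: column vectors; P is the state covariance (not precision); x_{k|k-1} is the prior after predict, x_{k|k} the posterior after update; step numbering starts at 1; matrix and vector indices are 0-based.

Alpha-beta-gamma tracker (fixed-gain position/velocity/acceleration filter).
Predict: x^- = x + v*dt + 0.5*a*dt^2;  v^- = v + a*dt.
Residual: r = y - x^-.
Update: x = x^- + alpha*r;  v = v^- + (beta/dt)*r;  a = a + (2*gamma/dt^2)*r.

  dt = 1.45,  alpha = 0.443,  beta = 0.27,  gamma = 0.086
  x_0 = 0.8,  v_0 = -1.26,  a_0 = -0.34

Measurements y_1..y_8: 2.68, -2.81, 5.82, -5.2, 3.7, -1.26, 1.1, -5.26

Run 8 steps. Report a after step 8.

a_post = -0.6727

step 1: x_pred=-1.3844  r=4.0644  x^+=0.4161  v^+=-0.9962  a^+=-0.0075
step 2: x_pred=-1.0362  r=-1.7738  x^+=-1.8220  v^+=-1.3373  a^+=-0.1526
step 3: x_pred=-3.9216  r=9.7416  x^+=0.3939  v^+=0.2553  a^+=0.6443
step 4: x_pred=1.4415  r=-6.6415  x^+=-1.5007  v^+=-0.0471  a^+=0.1010
step 5: x_pred=-1.4628  r=5.1628  x^+=0.8243  v^+=1.0607  a^+=0.5234
step 6: x_pred=2.9125  r=-4.1725  x^+=1.0641  v^+=1.0426  a^+=0.1820
step 7: x_pred=2.7672  r=-1.6672  x^+=2.0286  v^+=0.9961  a^+=0.0456
step 8: x_pred=3.5209  r=-8.7809  x^+=-0.3690  v^+=-0.5728  a^+=-0.6727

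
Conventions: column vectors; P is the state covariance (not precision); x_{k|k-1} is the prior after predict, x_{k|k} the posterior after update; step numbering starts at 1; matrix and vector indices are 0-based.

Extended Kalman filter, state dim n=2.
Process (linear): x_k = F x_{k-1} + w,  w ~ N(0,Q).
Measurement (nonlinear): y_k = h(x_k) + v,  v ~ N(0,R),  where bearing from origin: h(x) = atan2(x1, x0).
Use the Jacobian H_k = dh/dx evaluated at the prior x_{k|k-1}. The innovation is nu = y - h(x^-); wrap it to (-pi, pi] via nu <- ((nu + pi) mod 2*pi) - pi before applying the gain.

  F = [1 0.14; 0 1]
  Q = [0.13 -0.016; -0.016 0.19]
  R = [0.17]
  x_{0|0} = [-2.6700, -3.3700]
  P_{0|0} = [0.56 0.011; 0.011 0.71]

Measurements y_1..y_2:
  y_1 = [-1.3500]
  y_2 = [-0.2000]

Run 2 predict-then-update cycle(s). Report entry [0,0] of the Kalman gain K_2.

K[0,0] = 0.4983

step 1: x^-=[-3.1418, -3.3700]  P^-=[0.7070 0.0944; 0.0944 0.9000]  H_jac=[0.1588 -0.1480]  S=[0.2031]  K=[0.4838; -0.5821]  nu=[0.9712]  x^+=[-2.6719, -3.9353]  P^+=[0.6595 0.1516; 0.1516 0.8312]
step 2: x^-=[-3.2228, -3.9353]  P^-=[0.8482 0.2520; 0.2520 1.0212]  H_jac=[0.1521 -0.1246]  S=[0.1959]  K=[0.4983; -0.4536]  nu=[2.0570]  x^+=[-2.1979, -4.8684]  P^+=[0.7995 0.2963; 0.2963 0.9809]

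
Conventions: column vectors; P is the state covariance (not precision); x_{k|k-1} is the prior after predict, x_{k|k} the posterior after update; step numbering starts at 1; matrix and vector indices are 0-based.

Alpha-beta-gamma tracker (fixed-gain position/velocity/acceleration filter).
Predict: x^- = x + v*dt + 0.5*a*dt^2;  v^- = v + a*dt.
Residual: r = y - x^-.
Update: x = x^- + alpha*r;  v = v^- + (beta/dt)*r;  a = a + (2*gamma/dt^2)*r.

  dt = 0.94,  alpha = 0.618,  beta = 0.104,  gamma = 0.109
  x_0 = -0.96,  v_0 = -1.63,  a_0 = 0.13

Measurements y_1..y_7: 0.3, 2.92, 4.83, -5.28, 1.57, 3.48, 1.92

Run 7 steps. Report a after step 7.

a_post = -1.5939

step 1: x_pred=-2.4348  r=2.7348  x^+=-0.7447  v^+=-1.2052  a^+=0.8047
step 2: x_pred=-1.5221  r=4.4421  x^+=1.2231  v^+=0.0427  a^+=1.9007
step 3: x_pred=2.1029  r=2.7271  x^+=3.7883  v^+=2.1310  a^+=2.5735
step 4: x_pred=6.9284  r=-12.2084  x^+=-0.6164  v^+=3.1993  a^+=-0.4386
step 5: x_pred=2.1972  r=-0.6272  x^+=1.8096  v^+=2.7177  a^+=-0.5933
step 6: x_pred=4.1021  r=-0.6221  x^+=3.7177  v^+=2.0912  a^+=-0.7468
step 7: x_pred=5.3534  r=-3.4334  x^+=3.2316  v^+=1.0093  a^+=-1.5939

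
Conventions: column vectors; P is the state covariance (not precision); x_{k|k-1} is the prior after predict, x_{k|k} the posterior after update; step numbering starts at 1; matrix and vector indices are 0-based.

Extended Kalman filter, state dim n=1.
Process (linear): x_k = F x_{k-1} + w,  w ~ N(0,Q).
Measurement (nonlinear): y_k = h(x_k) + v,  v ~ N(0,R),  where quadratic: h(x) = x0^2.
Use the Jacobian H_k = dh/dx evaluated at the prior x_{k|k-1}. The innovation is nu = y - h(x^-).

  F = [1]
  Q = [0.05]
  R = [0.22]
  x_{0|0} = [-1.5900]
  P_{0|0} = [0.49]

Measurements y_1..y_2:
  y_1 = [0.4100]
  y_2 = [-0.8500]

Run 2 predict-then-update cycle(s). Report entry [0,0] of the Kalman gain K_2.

step 1: x^-=[-1.5900]  P^-=[0.5400]  H_jac=[-3.1800]  S=[5.6807]  K=[-0.3023]  nu=[-2.1181]  x^+=[-0.9497]  P^+=[0.0209]
step 2: x^-=[-0.9497]  P^-=[0.0709]  H_jac=[-1.8995]  S=[0.4758]  K=[-0.2831]  nu=[-1.7520]  x^+=[-0.4538]  P^+=[0.0328]

K[0,0] = -0.2831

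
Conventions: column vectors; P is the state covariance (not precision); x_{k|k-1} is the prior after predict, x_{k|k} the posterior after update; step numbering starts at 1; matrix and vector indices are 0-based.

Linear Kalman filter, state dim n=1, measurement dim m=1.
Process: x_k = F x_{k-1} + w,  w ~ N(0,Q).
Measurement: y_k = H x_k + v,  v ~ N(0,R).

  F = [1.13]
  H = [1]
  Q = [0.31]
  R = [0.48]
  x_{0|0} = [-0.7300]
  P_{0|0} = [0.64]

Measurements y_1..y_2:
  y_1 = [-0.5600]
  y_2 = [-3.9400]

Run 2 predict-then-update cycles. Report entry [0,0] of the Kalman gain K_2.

K[0,0] = 0.6065

step 1: x^-=[-0.8249]  P^-=[1.1272]  S=[1.6072]  K=[0.7013]  nu=[0.2649]  x^+=[-0.6391]  P^+=[0.3366]
step 2: x^-=[-0.7222]  P^-=[0.7399]  S=[1.2199]  K=[0.6065]  nu=[-3.2178]  x^+=[-2.6738]  P^+=[0.2911]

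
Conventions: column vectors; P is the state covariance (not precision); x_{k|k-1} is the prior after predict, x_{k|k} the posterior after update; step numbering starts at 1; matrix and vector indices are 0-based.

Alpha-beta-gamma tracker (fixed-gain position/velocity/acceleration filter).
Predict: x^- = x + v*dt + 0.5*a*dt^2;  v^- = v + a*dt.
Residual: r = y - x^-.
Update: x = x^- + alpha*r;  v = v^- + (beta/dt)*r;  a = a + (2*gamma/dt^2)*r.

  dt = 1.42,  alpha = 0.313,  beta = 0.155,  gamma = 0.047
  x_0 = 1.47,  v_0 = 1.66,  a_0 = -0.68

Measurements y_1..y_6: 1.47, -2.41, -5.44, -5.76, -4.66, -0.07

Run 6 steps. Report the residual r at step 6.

resid = 18.8045

step 1: x_pred=3.1416  r=-1.6716  x^+=2.6184  v^+=0.5119  a^+=-0.7579
step 2: x_pred=2.5812  r=-4.9912  x^+=1.0190  v^+=-1.1091  a^+=-0.9906
step 3: x_pred=-1.5547  r=-3.8853  x^+=-2.7708  v^+=-2.9399  a^+=-1.1717
step 4: x_pred=-8.1268  r=2.3668  x^+=-7.3860  v^+=-4.3454  a^+=-1.0614
step 5: x_pred=-14.6266  r=9.9666  x^+=-11.5070  v^+=-4.7647  a^+=-0.5968
step 6: x_pred=-18.8745  r=18.8045  x^+=-12.9887  v^+=-3.5595  a^+=0.2799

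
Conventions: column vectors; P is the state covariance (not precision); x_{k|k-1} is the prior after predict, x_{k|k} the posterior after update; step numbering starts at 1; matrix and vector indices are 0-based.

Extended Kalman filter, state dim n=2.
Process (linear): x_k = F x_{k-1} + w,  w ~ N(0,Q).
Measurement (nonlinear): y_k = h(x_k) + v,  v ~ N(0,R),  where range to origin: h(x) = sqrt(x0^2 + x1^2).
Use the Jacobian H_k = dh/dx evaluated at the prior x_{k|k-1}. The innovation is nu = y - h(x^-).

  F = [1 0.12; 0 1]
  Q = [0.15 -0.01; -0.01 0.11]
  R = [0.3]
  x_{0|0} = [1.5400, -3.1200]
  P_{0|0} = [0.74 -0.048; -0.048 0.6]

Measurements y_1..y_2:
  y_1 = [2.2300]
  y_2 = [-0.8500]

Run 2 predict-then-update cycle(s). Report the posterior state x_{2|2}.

x_post = [0.5467, -0.6415]

step 1: x^-=[1.1656, -3.1200]  P^-=[0.8871 0.0140; 0.0140 0.7100]  H_jac=[0.3500 -0.9368]  S=[1.0225]  K=[0.2908; -0.6457]  nu=[-1.1006]  x^+=[0.8455, -2.4094]  P^+=[0.8007 0.2060; 0.2060 0.2837]
step 2: x^-=[0.5564, -2.4094]  P^-=[1.0042 0.2300; 0.2300 0.3937]  H_jac=[0.2250 -0.9744]  S=[0.6238]  K=[0.0029; -0.5320]  nu=[-3.3228]  x^+=[0.5467, -0.6415]  P^+=[1.0042 0.2310; 0.2310 0.2172]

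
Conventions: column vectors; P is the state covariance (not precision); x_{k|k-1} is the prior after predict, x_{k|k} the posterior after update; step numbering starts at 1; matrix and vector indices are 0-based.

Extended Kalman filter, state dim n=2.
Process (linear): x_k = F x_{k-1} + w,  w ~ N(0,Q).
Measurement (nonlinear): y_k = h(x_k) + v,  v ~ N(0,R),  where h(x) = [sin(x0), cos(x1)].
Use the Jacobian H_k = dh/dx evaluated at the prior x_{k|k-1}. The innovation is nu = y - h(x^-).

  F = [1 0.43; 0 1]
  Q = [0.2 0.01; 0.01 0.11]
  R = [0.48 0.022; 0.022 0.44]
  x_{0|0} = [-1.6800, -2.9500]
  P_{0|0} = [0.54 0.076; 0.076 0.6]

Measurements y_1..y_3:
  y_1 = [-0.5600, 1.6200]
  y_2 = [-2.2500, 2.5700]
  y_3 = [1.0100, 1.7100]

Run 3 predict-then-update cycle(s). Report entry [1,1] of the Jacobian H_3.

H_jac[1,1] = -0.0891

step 1: x^-=[-2.9485, -2.9500]  P^-=[0.9163 0.3440; 0.3440 0.7100]  H_jac=[-0.9814 0.0000; 0.0000 0.1904]  S=[1.3626 -0.0423; -0.0423 0.4657]  K=[-0.6575 0.0810; -0.2394 0.2685]  nu=[-0.3681, 2.6017]  x^+=[-2.4959, -2.1632]  P^+=[0.3197 0.1111; 0.1111 0.5929]
step 2: x^-=[-3.4260, -2.1632]  P^-=[0.7249 0.3760; 0.3760 0.7029]  H_jac=[-0.9598 0.0000; 0.0000 0.8296]  S=[1.1478 -0.2774; -0.2774 0.9237]  K=[-0.5656 0.1678; -0.1745 0.5788]  nu=[-2.5306, 3.1283]  x^+=[-1.4696, 0.0892]  P^+=[0.2790 0.0740; 0.0740 0.3024]
step 3: x^-=[-1.4313, 0.0892]  P^-=[0.5986 0.2140; 0.2140 0.4124]  H_jac=[0.1391 0.0000; 0.0000 -0.0891]  S=[0.4916 0.0193; 0.0193 0.4433]  K=[0.1713 -0.0505; 0.0639 -0.0857]  nu=[2.0003, 0.7140]  x^+=[-1.1246, 0.1559]  P^+=[0.5833 0.2071; 0.2071 0.4073]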